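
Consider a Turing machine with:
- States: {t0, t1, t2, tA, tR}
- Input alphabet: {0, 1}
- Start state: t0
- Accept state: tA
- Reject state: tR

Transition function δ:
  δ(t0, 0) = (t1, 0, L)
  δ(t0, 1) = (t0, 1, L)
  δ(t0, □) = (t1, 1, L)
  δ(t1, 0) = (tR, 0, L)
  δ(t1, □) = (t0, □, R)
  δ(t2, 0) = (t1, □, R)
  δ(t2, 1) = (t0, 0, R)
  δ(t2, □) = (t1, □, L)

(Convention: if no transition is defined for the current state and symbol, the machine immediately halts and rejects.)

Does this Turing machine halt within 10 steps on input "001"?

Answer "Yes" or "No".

Execution trace:
Initial: [t0]001
Step 1: δ(t0, 0) = (t1, 0, L) → [t1]□001
Step 2: δ(t1, □) = (t0, □, R) → □[t0]001
Step 3: δ(t0, 0) = (t1, 0, L) → [t1]□001
Step 4: δ(t1, □) = (t0, □, R) → □[t0]001
Step 5: δ(t0, 0) = (t1, 0, L) → [t1]□001
Step 6: δ(t1, □) = (t0, □, R) → □[t0]001
Step 7: δ(t0, 0) = (t1, 0, L) → [t1]□001
Step 8: δ(t1, □) = (t0, □, R) → □[t0]001
Step 9: δ(t0, 0) = (t1, 0, L) → [t1]□001
Step 10: δ(t1, □) = (t0, □, R) → □[t0]001

The machine has not reached a halting state after 10 steps.
The machine did not halt within the 10-step bound.

Answer: No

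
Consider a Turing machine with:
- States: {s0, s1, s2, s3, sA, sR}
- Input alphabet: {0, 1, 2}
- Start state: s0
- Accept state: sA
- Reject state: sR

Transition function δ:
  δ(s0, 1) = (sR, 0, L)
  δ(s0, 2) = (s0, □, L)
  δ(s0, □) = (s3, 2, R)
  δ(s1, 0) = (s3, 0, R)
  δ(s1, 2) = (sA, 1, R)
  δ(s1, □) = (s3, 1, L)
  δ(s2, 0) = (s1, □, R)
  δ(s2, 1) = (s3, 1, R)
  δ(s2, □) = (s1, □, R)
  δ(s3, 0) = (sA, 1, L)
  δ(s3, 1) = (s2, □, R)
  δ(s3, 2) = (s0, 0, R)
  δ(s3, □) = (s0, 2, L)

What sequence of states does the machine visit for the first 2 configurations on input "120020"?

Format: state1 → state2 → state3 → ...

Execution trace:
Initial: [s0]120020
Step 1: δ(s0, 1) = (sR, 0, L) → [sR]□020020

The machine reaches the reject state sR and halts.

State sequence: s0 → sR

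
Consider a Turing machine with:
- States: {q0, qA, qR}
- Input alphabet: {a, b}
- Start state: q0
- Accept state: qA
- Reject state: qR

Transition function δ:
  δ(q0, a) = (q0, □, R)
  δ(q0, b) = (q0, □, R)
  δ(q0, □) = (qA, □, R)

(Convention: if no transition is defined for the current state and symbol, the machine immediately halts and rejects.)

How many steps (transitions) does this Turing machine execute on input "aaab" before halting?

Execution trace:
Initial: [q0]aaab
Step 1: δ(q0, a) = (q0, □, R) → □[q0]aab
Step 2: δ(q0, a) = (q0, □, R) → □□[q0]ab
Step 3: δ(q0, a) = (q0, □, R) → □□□[q0]b
Step 4: δ(q0, b) = (q0, □, R) → □□□□[q0]□
Step 5: δ(q0, □) = (qA, □, R) → □□□□□[qA]□

The machine reaches the accept state qA and halts.

The machine executed 5 steps before halting.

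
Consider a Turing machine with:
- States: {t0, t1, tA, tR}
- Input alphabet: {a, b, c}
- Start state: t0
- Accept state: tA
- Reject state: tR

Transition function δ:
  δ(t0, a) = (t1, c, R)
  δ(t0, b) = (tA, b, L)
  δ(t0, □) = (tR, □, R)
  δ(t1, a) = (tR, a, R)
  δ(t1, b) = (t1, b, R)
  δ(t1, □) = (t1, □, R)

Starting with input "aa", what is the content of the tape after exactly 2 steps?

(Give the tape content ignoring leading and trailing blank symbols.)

Execution trace:
Initial: [t0]aa
Step 1: δ(t0, a) = (t1, c, R) → c[t1]a
Step 2: δ(t1, a) = (tR, a, R) → ca[tR]□

The machine reaches the reject state tR and halts.

After 2 steps, the tape (ignoring leading/trailing blanks) is: ca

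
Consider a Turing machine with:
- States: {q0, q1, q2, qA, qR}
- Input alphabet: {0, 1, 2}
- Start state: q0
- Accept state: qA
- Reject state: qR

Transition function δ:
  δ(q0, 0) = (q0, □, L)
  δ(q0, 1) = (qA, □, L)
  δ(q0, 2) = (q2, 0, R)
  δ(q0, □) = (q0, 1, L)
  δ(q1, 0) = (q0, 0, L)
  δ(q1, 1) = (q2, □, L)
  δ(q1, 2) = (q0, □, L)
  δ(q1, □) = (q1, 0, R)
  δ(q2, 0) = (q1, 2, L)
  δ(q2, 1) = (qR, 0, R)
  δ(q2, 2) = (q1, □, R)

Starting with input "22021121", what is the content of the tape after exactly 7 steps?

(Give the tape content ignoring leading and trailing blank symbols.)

Execution trace:
Initial: [q0]22021121
Step 1: δ(q0, 2) = (q2, 0, R) → 0[q2]2021121
Step 2: δ(q2, 2) = (q1, □, R) → 0□[q1]021121
Step 3: δ(q1, 0) = (q0, 0, L) → 0[q0]□021121
Step 4: δ(q0, □) = (q0, 1, L) → [q0]01021121
Step 5: δ(q0, 0) = (q0, □, L) → [q0]□□1021121
Step 6: δ(q0, □) = (q0, 1, L) → [q0]□1□1021121
Step 7: δ(q0, □) = (q0, 1, L) → [q0]□11□1021121

After 7 steps, the tape (ignoring leading/trailing blanks) is: 11□1021121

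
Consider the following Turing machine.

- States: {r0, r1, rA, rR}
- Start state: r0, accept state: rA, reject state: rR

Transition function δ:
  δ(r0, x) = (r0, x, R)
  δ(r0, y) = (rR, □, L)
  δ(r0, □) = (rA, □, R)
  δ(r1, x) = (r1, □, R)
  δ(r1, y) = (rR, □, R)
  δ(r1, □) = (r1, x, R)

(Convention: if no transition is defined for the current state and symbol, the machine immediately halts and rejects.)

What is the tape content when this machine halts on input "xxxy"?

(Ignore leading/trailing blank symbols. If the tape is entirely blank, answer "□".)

Execution trace:
Initial: [r0]xxxy
Step 1: δ(r0, x) = (r0, x, R) → x[r0]xxy
Step 2: δ(r0, x) = (r0, x, R) → xx[r0]xy
Step 3: δ(r0, x) = (r0, x, R) → xxx[r0]y
Step 4: δ(r0, y) = (rR, □, L) → xx[rR]x□

The machine reaches the reject state rR and halts.

Final tape (ignoring leading/trailing blanks): xxx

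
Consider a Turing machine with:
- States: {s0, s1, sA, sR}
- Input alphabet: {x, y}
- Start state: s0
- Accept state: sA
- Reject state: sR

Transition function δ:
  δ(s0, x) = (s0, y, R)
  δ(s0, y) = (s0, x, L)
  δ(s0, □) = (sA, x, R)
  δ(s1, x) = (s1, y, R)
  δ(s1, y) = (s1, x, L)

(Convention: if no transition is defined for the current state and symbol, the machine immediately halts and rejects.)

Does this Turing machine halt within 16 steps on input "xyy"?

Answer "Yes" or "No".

Execution trace:
Initial: [s0]xyy
Step 1: δ(s0, x) = (s0, y, R) → y[s0]yy
Step 2: δ(s0, y) = (s0, x, L) → [s0]yxy
Step 3: δ(s0, y) = (s0, x, L) → [s0]□xxy
Step 4: δ(s0, □) = (sA, x, R) → x[sA]xxy

The machine reaches the accept state sA and halts.
The machine halted after 4 steps (within the 16-step bound).

Answer: Yes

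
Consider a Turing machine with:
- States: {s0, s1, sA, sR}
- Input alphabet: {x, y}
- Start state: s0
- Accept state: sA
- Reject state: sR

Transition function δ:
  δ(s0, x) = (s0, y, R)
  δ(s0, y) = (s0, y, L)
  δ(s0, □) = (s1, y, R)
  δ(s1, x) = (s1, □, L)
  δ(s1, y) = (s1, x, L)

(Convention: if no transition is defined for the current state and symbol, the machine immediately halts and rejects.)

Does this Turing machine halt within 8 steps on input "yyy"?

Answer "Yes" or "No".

Execution trace:
Initial: [s0]yyy
Step 1: δ(s0, y) = (s0, y, L) → [s0]□yyy
Step 2: δ(s0, □) = (s1, y, R) → y[s1]yyy
Step 3: δ(s1, y) = (s1, x, L) → [s1]yxyy
Step 4: δ(s1, y) = (s1, x, L) → [s1]□xxyy

No transition is defined for δ(s1, □). By convention the machine halts and rejects.
The machine halted after 4 steps (within the 8-step bound).

Answer: Yes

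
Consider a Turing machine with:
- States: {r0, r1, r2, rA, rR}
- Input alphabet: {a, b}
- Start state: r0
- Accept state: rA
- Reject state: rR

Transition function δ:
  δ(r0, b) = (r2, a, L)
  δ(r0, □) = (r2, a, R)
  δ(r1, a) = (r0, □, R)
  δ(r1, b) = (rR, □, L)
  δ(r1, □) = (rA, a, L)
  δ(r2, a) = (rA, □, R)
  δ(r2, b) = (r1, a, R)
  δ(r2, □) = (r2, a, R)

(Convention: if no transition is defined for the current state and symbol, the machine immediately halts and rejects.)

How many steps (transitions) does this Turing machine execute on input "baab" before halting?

Execution trace:
Initial: [r0]baab
Step 1: δ(r0, b) = (r2, a, L) → [r2]□aaab
Step 2: δ(r2, □) = (r2, a, R) → a[r2]aaab
Step 3: δ(r2, a) = (rA, □, R) → a□[rA]aab

The machine reaches the accept state rA and halts.

The machine executed 3 steps before halting.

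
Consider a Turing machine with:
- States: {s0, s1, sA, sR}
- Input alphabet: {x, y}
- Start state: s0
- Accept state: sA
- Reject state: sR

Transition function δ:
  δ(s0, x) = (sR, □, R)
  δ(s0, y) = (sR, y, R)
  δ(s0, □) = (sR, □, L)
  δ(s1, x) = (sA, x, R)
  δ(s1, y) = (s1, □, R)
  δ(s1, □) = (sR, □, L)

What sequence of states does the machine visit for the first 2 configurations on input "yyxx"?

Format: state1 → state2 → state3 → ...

Execution trace:
Initial: [s0]yyxx
Step 1: δ(s0, y) = (sR, y, R) → y[sR]yxx

The machine reaches the reject state sR and halts.

State sequence: s0 → sR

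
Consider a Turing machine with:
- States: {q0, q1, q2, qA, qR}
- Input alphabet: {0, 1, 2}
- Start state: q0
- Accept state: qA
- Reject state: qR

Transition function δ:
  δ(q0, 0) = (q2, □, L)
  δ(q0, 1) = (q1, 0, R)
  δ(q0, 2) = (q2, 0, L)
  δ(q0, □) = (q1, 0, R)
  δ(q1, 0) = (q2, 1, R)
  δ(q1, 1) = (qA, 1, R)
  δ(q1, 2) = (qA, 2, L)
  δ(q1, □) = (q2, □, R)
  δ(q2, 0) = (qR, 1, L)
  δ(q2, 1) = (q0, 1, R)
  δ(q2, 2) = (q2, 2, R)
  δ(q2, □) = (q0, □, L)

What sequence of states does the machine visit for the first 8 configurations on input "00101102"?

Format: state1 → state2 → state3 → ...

Execution trace:
Initial: [q0]00101102
Step 1: δ(q0, 0) = (q2, □, L) → [q2]□□0101102
Step 2: δ(q2, □) = (q0, □, L) → [q0]□□□0101102
Step 3: δ(q0, □) = (q1, 0, R) → 0[q1]□□0101102
Step 4: δ(q1, □) = (q2, □, R) → 0□[q2]□0101102
Step 5: δ(q2, □) = (q0, □, L) → 0[q0]□□0101102
Step 6: δ(q0, □) = (q1, 0, R) → 00[q1]□0101102
Step 7: δ(q1, □) = (q2, □, R) → 00□[q2]0101102

State sequence: q0 → q2 → q0 → q1 → q2 → q0 → q1 → q2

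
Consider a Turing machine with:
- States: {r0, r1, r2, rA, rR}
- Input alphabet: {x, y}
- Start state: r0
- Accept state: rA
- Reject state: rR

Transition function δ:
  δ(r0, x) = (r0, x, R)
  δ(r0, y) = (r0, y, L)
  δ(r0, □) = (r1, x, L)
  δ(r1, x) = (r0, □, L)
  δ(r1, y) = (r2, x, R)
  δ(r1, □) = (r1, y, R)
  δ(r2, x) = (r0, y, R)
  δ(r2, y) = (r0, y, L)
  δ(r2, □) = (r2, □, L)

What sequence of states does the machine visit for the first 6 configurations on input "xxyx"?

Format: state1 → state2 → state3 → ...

Execution trace:
Initial: [r0]xxyx
Step 1: δ(r0, x) = (r0, x, R) → x[r0]xyx
Step 2: δ(r0, x) = (r0, x, R) → xx[r0]yx
Step 3: δ(r0, y) = (r0, y, L) → x[r0]xyx
Step 4: δ(r0, x) = (r0, x, R) → xx[r0]yx
Step 5: δ(r0, y) = (r0, y, L) → x[r0]xyx

State sequence: r0 → r0 → r0 → r0 → r0 → r0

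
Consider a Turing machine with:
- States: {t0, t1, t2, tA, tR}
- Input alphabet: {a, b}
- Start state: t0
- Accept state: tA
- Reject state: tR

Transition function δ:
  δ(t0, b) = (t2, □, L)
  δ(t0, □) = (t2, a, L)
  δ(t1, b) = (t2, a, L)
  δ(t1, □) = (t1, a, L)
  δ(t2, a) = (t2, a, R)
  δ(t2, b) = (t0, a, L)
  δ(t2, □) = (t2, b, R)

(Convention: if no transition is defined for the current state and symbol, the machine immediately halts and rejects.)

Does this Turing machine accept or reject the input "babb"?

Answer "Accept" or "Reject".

Execution trace:
Initial: [t0]babb
Step 1: δ(t0, b) = (t2, □, L) → [t2]□□abb
Step 2: δ(t2, □) = (t2, b, R) → b[t2]□abb
Step 3: δ(t2, □) = (t2, b, R) → bb[t2]abb
Step 4: δ(t2, a) = (t2, a, R) → bba[t2]bb
Step 5: δ(t2, b) = (t0, a, L) → bb[t0]aab

No transition is defined for δ(t0, a). By convention the machine halts and rejects.

Answer: Reject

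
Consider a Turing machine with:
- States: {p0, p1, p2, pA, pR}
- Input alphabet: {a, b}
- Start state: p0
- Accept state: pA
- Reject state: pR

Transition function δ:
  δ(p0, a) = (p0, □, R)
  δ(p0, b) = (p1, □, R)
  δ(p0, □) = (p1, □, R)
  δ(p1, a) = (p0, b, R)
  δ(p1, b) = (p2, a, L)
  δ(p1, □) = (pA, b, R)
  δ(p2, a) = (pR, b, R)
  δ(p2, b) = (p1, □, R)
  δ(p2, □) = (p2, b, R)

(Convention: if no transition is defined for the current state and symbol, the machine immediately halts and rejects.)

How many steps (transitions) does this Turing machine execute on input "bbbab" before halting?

Execution trace:
Initial: [p0]bbbab
Step 1: δ(p0, b) = (p1, □, R) → □[p1]bbab
Step 2: δ(p1, b) = (p2, a, L) → [p2]□abab
Step 3: δ(p2, □) = (p2, b, R) → b[p2]abab
Step 4: δ(p2, a) = (pR, b, R) → bb[pR]bab

The machine reaches the reject state pR and halts.

The machine executed 4 steps before halting.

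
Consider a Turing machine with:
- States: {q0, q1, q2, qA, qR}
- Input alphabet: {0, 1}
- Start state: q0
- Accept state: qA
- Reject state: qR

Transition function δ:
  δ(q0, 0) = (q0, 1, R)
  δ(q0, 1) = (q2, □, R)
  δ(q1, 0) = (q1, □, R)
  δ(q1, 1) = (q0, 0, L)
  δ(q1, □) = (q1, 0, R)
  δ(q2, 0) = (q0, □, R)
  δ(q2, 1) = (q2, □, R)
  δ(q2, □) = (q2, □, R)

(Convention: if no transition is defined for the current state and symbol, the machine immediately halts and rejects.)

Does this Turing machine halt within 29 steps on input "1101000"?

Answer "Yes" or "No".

Execution trace:
Initial: [q0]1101000
Step 1: δ(q0, 1) = (q2, □, R) → □[q2]101000
Step 2: δ(q2, 1) = (q2, □, R) → □□[q2]01000
Step 3: δ(q2, 0) = (q0, □, R) → □□□[q0]1000
Step 4: δ(q0, 1) = (q2, □, R) → □□□□[q2]000
Step 5: δ(q2, 0) = (q0, □, R) → □□□□□[q0]00
Step 6: δ(q0, 0) = (q0, 1, R) → □□□□□1[q0]0
Step 7: δ(q0, 0) = (q0, 1, R) → □□□□□11[q0]□

No transition is defined for δ(q0, □). By convention the machine halts and rejects.
The machine halted after 7 steps (within the 29-step bound).

Answer: Yes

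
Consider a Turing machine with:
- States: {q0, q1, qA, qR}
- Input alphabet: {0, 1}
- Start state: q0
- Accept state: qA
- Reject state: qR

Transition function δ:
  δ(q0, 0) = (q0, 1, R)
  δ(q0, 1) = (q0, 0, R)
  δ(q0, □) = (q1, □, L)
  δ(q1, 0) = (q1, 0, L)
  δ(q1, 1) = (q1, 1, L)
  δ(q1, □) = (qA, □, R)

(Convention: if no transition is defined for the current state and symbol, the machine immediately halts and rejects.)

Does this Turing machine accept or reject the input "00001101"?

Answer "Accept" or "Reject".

Execution trace:
Initial: [q0]00001101
Step 1: δ(q0, 0) = (q0, 1, R) → 1[q0]0001101
Step 2: δ(q0, 0) = (q0, 1, R) → 11[q0]001101
Step 3: δ(q0, 0) = (q0, 1, R) → 111[q0]01101
Step 4: δ(q0, 0) = (q0, 1, R) → 1111[q0]1101
Step 5: δ(q0, 1) = (q0, 0, R) → 11110[q0]101
Step 6: δ(q0, 1) = (q0, 0, R) → 111100[q0]01
Step 7: δ(q0, 0) = (q0, 1, R) → 1111001[q0]1
Step 8: δ(q0, 1) = (q0, 0, R) → 11110010[q0]□
Step 9: δ(q0, □) = (q1, □, L) → 1111001[q1]0□
Step 10: δ(q1, 0) = (q1, 0, L) → 111100[q1]10□
Step 11: δ(q1, 1) = (q1, 1, L) → 11110[q1]010□
Step 12: δ(q1, 0) = (q1, 0, L) → 1111[q1]0010□
Step 13: δ(q1, 0) = (q1, 0, L) → 111[q1]10010□
Step 14: δ(q1, 1) = (q1, 1, L) → 11[q1]110010□
Step 15: δ(q1, 1) = (q1, 1, L) → 1[q1]1110010□
Step 16: δ(q1, 1) = (q1, 1, L) → [q1]11110010□
Step 17: δ(q1, 1) = (q1, 1, L) → [q1]□11110010□
Step 18: δ(q1, □) = (qA, □, R) → □[qA]11110010□

The machine reaches the accept state qA and halts.

Answer: Accept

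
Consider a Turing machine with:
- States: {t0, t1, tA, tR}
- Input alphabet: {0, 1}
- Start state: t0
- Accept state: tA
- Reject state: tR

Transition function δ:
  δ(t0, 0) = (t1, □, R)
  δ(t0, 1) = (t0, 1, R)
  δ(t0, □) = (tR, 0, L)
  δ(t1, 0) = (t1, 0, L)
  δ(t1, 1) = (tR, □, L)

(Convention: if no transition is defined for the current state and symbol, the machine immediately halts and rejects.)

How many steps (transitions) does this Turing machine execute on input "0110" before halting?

Execution trace:
Initial: [t0]0110
Step 1: δ(t0, 0) = (t1, □, R) → □[t1]110
Step 2: δ(t1, 1) = (tR, □, L) → [tR]□□10

The machine reaches the reject state tR and halts.

The machine executed 2 steps before halting.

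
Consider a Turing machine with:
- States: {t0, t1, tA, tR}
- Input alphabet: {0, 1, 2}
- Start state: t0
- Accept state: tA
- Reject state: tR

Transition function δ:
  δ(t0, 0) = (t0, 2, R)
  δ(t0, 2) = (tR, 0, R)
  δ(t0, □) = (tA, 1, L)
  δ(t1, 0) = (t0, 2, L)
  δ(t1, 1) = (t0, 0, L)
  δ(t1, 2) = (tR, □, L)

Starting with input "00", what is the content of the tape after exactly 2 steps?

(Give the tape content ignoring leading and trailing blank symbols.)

Execution trace:
Initial: [t0]00
Step 1: δ(t0, 0) = (t0, 2, R) → 2[t0]0
Step 2: δ(t0, 0) = (t0, 2, R) → 22[t0]□

After 2 steps, the tape (ignoring leading/trailing blanks) is: 22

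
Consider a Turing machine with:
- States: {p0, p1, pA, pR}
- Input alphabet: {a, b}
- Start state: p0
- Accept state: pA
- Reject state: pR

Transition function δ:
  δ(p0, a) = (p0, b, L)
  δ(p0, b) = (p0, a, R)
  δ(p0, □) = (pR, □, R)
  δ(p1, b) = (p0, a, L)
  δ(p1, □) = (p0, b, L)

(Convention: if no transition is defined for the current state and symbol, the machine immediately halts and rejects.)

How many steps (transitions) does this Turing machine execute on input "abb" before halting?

Execution trace:
Initial: [p0]abb
Step 1: δ(p0, a) = (p0, b, L) → [p0]□bbb
Step 2: δ(p0, □) = (pR, □, R) → □[pR]bbb

The machine reaches the reject state pR and halts.

The machine executed 2 steps before halting.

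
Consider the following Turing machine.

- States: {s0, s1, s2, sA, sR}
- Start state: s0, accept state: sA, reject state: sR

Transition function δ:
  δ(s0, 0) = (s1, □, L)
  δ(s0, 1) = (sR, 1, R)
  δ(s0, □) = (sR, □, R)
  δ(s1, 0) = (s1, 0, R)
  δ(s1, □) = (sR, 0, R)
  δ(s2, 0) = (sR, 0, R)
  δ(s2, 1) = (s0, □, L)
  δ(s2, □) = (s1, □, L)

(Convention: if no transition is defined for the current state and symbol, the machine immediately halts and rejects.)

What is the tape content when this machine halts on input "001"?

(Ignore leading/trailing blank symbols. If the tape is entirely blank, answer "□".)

Execution trace:
Initial: [s0]001
Step 1: δ(s0, 0) = (s1, □, L) → [s1]□□01
Step 2: δ(s1, □) = (sR, 0, R) → 0[sR]□01

The machine reaches the reject state sR and halts.

Final tape (ignoring leading/trailing blanks): 0□01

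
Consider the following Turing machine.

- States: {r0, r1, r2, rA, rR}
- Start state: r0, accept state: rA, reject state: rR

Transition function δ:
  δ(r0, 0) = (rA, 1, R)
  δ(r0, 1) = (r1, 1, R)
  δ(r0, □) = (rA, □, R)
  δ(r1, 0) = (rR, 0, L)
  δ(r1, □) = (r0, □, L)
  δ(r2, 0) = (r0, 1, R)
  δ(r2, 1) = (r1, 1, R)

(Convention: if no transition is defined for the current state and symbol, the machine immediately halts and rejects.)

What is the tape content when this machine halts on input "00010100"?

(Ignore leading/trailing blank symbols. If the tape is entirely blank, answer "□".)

Execution trace:
Initial: [r0]00010100
Step 1: δ(r0, 0) = (rA, 1, R) → 1[rA]0010100

The machine reaches the accept state rA and halts.

Final tape (ignoring leading/trailing blanks): 10010100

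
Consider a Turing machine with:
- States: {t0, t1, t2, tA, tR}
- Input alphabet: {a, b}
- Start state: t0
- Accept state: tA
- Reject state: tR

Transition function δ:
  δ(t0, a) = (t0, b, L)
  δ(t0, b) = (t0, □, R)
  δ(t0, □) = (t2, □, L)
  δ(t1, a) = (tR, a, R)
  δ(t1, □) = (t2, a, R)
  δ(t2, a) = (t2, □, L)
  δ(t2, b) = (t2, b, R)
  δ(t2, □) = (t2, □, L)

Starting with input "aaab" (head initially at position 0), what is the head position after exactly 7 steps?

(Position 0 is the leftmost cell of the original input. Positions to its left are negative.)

Execution trace (head position shown):
Step 0: [t0]aaab  (head at position 0)
Step 1: move left → [t0]□baab  (head at position -1)
Step 2: move left → [t2]□□baab  (head at position -2)
Step 3: move left → [t2]□□□baab  (head at position -3)
Step 4: move left → [t2]□□□□baab  (head at position -4)
Step 5: move left → [t2]□□□□□baab  (head at position -5)
Step 6: move left → [t2]□□□□□□baab  (head at position -6)
Step 7: move left → [t2]□□□□□□□baab  (head at position -7)

After 7 steps, the head is at position -7.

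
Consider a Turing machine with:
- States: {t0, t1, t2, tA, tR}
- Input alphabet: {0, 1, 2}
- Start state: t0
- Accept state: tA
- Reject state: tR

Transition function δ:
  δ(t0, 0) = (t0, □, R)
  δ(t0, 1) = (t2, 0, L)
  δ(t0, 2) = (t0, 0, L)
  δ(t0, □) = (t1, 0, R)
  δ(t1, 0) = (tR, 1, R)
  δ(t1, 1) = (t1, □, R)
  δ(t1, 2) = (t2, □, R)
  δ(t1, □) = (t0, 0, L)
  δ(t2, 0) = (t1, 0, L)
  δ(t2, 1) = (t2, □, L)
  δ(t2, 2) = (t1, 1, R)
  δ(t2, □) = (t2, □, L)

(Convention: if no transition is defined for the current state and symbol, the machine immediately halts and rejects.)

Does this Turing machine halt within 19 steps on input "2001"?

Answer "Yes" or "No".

Execution trace:
Initial: [t0]2001
Step 1: δ(t0, 2) = (t0, 0, L) → [t0]□0001
Step 2: δ(t0, □) = (t1, 0, R) → 0[t1]0001
Step 3: δ(t1, 0) = (tR, 1, R) → 01[tR]001

The machine reaches the reject state tR and halts.
The machine halted after 3 steps (within the 19-step bound).

Answer: Yes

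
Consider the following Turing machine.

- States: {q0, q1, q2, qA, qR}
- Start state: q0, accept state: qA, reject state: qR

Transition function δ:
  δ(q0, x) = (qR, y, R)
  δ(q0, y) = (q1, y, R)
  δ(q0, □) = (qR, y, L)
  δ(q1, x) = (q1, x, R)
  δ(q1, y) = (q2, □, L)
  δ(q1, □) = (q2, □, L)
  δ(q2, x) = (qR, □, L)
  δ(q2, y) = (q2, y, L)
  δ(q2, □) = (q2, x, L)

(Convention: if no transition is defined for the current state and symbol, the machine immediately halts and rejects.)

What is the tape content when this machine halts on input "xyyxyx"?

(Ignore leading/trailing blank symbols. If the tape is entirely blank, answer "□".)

Execution trace:
Initial: [q0]xyyxyx
Step 1: δ(q0, x) = (qR, y, R) → y[qR]yyxyx

The machine reaches the reject state qR and halts.

Final tape (ignoring leading/trailing blanks): yyyxyx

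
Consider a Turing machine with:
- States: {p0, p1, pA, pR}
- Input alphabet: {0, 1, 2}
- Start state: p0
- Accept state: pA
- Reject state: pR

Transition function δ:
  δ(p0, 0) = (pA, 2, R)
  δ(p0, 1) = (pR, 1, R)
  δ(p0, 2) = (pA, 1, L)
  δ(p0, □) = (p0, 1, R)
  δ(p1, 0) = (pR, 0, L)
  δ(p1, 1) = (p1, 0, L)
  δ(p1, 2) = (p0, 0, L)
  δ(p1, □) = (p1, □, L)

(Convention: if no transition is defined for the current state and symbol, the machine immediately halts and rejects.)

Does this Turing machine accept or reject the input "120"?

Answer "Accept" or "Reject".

Execution trace:
Initial: [p0]120
Step 1: δ(p0, 1) = (pR, 1, R) → 1[pR]20

The machine reaches the reject state pR and halts.

Answer: Reject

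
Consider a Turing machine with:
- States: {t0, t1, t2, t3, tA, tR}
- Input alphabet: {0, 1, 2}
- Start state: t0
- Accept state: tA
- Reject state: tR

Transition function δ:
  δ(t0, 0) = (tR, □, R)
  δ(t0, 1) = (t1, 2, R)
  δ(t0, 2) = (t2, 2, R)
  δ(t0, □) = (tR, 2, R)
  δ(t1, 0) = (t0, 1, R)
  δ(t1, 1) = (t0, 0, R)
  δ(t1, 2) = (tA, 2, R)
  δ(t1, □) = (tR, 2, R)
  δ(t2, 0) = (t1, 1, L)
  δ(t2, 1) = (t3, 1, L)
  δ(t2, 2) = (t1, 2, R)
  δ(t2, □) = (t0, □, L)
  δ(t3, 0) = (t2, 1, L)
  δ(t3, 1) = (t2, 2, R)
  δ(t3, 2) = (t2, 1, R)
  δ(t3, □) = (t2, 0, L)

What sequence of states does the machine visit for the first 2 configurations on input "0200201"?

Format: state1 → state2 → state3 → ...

Execution trace:
Initial: [t0]0200201
Step 1: δ(t0, 0) = (tR, □, R) → □[tR]200201

The machine reaches the reject state tR and halts.

State sequence: t0 → tR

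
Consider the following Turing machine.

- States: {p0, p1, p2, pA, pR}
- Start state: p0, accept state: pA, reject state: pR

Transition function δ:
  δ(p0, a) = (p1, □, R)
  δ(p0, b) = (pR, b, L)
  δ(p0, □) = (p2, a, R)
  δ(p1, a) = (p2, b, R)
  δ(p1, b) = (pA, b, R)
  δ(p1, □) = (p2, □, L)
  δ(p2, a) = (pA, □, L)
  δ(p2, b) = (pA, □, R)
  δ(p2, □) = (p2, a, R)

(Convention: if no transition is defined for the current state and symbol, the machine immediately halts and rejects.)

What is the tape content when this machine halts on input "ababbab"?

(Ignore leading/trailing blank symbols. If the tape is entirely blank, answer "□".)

Execution trace:
Initial: [p0]ababbab
Step 1: δ(p0, a) = (p1, □, R) → □[p1]babbab
Step 2: δ(p1, b) = (pA, b, R) → □b[pA]abbab

The machine reaches the accept state pA and halts.

Final tape (ignoring leading/trailing blanks): babbab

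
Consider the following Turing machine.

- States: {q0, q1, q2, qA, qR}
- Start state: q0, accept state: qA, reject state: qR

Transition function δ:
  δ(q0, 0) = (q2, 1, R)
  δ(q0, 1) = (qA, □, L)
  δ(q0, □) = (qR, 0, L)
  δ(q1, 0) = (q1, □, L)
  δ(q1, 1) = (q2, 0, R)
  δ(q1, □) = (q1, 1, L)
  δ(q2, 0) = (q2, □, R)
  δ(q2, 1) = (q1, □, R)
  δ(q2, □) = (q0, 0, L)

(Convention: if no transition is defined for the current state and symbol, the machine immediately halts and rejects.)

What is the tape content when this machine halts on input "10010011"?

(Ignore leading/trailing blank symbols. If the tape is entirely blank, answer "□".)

Execution trace:
Initial: [q0]10010011
Step 1: δ(q0, 1) = (qA, □, L) → [qA]□□0010011

The machine reaches the accept state qA and halts.

Final tape (ignoring leading/trailing blanks): 0010011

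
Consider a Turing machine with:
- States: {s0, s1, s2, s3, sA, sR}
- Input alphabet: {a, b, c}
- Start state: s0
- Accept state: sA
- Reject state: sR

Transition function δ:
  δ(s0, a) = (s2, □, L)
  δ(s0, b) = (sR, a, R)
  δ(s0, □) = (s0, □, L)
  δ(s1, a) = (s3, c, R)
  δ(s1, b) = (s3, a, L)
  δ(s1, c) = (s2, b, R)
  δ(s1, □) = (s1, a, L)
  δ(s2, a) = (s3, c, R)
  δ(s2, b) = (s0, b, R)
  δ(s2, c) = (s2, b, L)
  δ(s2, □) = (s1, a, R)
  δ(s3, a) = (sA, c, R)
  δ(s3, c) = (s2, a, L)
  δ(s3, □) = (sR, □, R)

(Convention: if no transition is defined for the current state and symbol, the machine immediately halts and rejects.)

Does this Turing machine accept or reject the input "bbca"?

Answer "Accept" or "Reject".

Execution trace:
Initial: [s0]bbca
Step 1: δ(s0, b) = (sR, a, R) → a[sR]bca

The machine reaches the reject state sR and halts.

Answer: Reject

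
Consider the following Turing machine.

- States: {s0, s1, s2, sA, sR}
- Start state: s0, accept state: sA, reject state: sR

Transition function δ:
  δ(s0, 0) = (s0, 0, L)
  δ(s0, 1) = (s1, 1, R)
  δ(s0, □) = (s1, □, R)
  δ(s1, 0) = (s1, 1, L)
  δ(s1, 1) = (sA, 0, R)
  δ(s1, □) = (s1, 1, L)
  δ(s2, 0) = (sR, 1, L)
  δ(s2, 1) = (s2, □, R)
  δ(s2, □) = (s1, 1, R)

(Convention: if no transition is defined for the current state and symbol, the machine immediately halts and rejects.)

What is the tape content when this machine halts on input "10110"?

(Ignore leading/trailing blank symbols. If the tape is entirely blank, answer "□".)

Execution trace:
Initial: [s0]10110
Step 1: δ(s0, 1) = (s1, 1, R) → 1[s1]0110
Step 2: δ(s1, 0) = (s1, 1, L) → [s1]11110
Step 3: δ(s1, 1) = (sA, 0, R) → 0[sA]1110

The machine reaches the accept state sA and halts.

Final tape (ignoring leading/trailing blanks): 01110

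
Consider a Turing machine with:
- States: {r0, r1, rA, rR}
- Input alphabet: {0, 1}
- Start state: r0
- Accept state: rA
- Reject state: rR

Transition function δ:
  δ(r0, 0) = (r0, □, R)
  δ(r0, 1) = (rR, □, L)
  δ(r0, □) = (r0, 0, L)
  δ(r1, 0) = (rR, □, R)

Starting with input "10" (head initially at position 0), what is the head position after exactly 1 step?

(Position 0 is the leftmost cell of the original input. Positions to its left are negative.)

Execution trace (head position shown):
Step 0: [r0]10  (head at position 0)
Step 1: move left → [rR]□□0  (head at position -1)

After 1 step, the head is at position -1.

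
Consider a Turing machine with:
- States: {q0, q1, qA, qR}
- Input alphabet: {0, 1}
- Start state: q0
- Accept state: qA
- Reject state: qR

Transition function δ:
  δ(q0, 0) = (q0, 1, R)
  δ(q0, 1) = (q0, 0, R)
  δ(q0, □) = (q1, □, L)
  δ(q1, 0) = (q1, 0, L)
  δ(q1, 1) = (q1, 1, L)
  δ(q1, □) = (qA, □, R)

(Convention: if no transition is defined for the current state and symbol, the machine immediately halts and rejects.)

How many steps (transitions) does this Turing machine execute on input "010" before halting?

Execution trace:
Initial: [q0]010
Step 1: δ(q0, 0) = (q0, 1, R) → 1[q0]10
Step 2: δ(q0, 1) = (q0, 0, R) → 10[q0]0
Step 3: δ(q0, 0) = (q0, 1, R) → 101[q0]□
Step 4: δ(q0, □) = (q1, □, L) → 10[q1]1□
Step 5: δ(q1, 1) = (q1, 1, L) → 1[q1]01□
Step 6: δ(q1, 0) = (q1, 0, L) → [q1]101□
Step 7: δ(q1, 1) = (q1, 1, L) → [q1]□101□
Step 8: δ(q1, □) = (qA, □, R) → □[qA]101□

The machine reaches the accept state qA and halts.

The machine executed 8 steps before halting.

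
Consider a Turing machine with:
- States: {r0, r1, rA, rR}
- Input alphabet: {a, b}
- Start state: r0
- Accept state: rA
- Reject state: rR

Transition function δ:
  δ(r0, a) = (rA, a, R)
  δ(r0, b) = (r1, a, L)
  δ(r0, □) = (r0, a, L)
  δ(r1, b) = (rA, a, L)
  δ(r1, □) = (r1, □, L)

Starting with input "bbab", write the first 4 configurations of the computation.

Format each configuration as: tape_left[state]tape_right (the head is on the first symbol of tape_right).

Transitions applied:
Step 1: δ(r0, b) = (r1, a, L)
Step 2: δ(r1, □) = (r1, □, L)
Step 3: δ(r1, □) = (r1, □, L)

The first 4 configurations are:
[r0]bbab ⊢ [r1]□abab ⊢ [r1]□□abab ⊢ [r1]□□□abab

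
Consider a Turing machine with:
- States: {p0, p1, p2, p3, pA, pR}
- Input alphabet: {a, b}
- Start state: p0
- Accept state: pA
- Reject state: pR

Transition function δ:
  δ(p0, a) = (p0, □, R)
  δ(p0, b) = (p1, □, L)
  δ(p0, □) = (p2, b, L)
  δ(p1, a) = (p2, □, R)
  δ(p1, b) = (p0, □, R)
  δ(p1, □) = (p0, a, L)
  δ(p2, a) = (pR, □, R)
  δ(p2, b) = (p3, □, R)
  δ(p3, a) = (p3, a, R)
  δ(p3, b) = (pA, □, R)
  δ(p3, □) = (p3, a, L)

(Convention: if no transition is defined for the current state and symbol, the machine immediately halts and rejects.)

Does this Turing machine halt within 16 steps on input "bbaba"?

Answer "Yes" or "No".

Execution trace:
Initial: [p0]bbaba
Step 1: δ(p0, b) = (p1, □, L) → [p1]□□baba
Step 2: δ(p1, □) = (p0, a, L) → [p0]□a□baba
Step 3: δ(p0, □) = (p2, b, L) → [p2]□ba□baba

No transition is defined for δ(p2, □). By convention the machine halts and rejects.
The machine halted after 3 steps (within the 16-step bound).

Answer: Yes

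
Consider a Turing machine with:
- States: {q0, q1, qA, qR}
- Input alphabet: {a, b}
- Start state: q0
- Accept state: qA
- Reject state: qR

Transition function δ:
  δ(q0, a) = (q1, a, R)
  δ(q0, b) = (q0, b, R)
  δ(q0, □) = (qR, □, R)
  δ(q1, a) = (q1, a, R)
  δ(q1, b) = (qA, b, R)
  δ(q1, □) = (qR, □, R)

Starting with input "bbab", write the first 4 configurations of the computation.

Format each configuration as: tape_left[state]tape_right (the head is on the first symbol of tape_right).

Transitions applied:
Step 1: δ(q0, b) = (q0, b, R)
Step 2: δ(q0, b) = (q0, b, R)
Step 3: δ(q0, a) = (q1, a, R)

The first 4 configurations are:
[q0]bbab ⊢ b[q0]bab ⊢ bb[q0]ab ⊢ bba[q1]b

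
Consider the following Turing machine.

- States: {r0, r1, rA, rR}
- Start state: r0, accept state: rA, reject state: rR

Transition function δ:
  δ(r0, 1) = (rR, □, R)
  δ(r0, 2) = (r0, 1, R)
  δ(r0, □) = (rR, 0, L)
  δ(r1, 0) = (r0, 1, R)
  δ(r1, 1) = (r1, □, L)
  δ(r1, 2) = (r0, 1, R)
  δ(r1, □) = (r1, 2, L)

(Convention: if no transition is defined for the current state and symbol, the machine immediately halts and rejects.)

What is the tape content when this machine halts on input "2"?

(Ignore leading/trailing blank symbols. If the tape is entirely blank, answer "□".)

Execution trace:
Initial: [r0]2
Step 1: δ(r0, 2) = (r0, 1, R) → 1[r0]□
Step 2: δ(r0, □) = (rR, 0, L) → [rR]10

The machine reaches the reject state rR and halts.

Final tape (ignoring leading/trailing blanks): 10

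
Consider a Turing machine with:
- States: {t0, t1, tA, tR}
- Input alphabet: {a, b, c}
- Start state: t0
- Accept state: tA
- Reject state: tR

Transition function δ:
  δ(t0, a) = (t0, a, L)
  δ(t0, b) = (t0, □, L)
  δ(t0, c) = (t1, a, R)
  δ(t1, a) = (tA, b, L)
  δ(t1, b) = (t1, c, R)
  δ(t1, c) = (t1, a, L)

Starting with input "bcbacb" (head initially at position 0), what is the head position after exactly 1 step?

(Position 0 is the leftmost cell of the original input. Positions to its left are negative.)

Execution trace (head position shown):
Step 0: [t0]bcbacb  (head at position 0)
Step 1: move left → [t0]□□cbacb  (head at position -1)

After 1 step, the head is at position -1.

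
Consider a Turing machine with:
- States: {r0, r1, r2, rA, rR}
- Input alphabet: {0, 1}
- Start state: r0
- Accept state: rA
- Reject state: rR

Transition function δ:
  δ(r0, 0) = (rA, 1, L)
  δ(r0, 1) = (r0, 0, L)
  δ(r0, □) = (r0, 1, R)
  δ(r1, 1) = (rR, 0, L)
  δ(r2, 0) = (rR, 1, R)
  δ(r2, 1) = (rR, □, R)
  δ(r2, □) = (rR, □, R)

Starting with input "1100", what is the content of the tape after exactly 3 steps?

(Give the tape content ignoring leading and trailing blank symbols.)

Execution trace:
Initial: [r0]1100
Step 1: δ(r0, 1) = (r0, 0, L) → [r0]□0100
Step 2: δ(r0, □) = (r0, 1, R) → 1[r0]0100
Step 3: δ(r0, 0) = (rA, 1, L) → [rA]11100

The machine reaches the accept state rA and halts.

After 3 steps, the tape (ignoring leading/trailing blanks) is: 11100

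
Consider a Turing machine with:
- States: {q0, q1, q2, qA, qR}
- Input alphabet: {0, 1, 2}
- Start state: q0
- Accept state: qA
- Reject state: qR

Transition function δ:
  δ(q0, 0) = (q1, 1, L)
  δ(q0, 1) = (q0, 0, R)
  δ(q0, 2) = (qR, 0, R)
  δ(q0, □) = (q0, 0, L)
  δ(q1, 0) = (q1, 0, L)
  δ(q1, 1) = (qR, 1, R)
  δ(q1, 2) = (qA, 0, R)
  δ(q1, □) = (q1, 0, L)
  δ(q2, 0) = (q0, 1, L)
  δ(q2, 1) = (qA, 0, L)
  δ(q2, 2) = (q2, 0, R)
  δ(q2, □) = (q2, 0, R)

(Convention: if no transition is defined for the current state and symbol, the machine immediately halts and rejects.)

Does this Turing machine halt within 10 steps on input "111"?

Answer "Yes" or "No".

Execution trace:
Initial: [q0]111
Step 1: δ(q0, 1) = (q0, 0, R) → 0[q0]11
Step 2: δ(q0, 1) = (q0, 0, R) → 00[q0]1
Step 3: δ(q0, 1) = (q0, 0, R) → 000[q0]□
Step 4: δ(q0, □) = (q0, 0, L) → 00[q0]00
Step 5: δ(q0, 0) = (q1, 1, L) → 0[q1]010
Step 6: δ(q1, 0) = (q1, 0, L) → [q1]0010
Step 7: δ(q1, 0) = (q1, 0, L) → [q1]□0010
Step 8: δ(q1, □) = (q1, 0, L) → [q1]□00010
Step 9: δ(q1, □) = (q1, 0, L) → [q1]□000010
Step 10: δ(q1, □) = (q1, 0, L) → [q1]□0000010

The machine has not reached a halting state after 10 steps.
The machine did not halt within the 10-step bound.

Answer: No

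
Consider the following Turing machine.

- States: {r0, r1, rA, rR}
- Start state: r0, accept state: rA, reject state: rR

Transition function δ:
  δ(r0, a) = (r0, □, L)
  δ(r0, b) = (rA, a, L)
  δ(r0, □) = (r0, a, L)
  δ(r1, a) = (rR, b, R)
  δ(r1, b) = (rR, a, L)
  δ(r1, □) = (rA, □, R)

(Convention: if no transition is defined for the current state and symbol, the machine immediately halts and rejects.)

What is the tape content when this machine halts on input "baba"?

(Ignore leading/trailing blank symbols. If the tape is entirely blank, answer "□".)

Execution trace:
Initial: [r0]baba
Step 1: δ(r0, b) = (rA, a, L) → [rA]□aaba

The machine reaches the accept state rA and halts.

Final tape (ignoring leading/trailing blanks): aaba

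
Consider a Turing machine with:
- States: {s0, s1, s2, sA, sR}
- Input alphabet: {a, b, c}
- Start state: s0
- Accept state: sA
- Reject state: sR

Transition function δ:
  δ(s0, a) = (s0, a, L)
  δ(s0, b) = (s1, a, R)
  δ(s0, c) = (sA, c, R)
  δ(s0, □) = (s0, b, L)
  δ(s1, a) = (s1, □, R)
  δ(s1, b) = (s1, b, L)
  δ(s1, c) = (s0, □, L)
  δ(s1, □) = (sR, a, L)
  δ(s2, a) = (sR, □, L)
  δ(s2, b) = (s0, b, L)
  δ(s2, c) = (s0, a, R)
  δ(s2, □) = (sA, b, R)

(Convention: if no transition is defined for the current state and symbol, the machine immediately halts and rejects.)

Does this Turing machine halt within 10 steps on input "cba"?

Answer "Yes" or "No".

Execution trace:
Initial: [s0]cba
Step 1: δ(s0, c) = (sA, c, R) → c[sA]ba

The machine reaches the accept state sA and halts.
The machine halted after 1 step (within the 10-step bound).

Answer: Yes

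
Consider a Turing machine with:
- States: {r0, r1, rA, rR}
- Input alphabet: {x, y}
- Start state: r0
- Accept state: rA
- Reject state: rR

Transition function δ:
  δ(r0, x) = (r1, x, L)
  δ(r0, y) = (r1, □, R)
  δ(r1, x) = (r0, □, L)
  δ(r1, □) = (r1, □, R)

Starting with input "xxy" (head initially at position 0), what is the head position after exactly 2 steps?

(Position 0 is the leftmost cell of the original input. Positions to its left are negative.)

Execution trace (head position shown):
Step 0: [r0]xxy  (head at position 0)
Step 1: move left → [r1]□xxy  (head at position -1)
Step 2: move right → □[r1]xxy  (head at position 0)

After 2 steps, the head is at position 0.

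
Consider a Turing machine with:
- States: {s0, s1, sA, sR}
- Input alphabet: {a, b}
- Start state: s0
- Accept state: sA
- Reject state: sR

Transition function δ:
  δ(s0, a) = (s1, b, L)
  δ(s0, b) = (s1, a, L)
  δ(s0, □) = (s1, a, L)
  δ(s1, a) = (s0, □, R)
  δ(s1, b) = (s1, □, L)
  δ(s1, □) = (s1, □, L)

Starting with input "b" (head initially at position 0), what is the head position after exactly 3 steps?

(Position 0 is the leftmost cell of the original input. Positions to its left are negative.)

Execution trace (head position shown):
Step 0: [s0]b  (head at position 0)
Step 1: move left → [s1]□a  (head at position -1)
Step 2: move left → [s1]□□a  (head at position -2)
Step 3: move left → [s1]□□□a  (head at position -3)

After 3 steps, the head is at position -3.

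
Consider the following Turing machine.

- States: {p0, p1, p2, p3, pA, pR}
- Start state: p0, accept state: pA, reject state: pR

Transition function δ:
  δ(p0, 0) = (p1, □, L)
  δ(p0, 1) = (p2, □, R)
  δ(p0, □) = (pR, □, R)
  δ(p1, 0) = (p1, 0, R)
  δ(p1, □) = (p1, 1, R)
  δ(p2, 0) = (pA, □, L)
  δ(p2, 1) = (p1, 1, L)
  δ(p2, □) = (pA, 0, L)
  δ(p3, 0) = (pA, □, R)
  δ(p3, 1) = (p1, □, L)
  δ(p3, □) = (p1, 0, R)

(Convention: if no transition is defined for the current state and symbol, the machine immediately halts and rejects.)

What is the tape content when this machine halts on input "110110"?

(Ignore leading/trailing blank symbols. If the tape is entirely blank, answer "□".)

Execution trace:
Initial: [p0]110110
Step 1: δ(p0, 1) = (p2, □, R) → □[p2]10110
Step 2: δ(p2, 1) = (p1, 1, L) → [p1]□10110
Step 3: δ(p1, □) = (p1, 1, R) → 1[p1]10110

No transition is defined for δ(p1, 1). By convention the machine halts and rejects.

Final tape (ignoring leading/trailing blanks): 110110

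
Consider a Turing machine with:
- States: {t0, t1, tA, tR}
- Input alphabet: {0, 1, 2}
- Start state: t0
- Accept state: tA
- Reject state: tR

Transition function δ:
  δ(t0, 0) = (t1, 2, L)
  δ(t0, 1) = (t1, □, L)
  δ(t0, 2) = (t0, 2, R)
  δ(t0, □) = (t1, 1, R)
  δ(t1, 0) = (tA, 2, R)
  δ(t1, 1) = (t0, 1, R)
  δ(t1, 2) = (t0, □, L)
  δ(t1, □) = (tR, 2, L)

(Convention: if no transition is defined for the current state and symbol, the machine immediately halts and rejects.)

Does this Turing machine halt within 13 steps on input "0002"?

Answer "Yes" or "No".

Execution trace:
Initial: [t0]0002
Step 1: δ(t0, 0) = (t1, 2, L) → [t1]□2002
Step 2: δ(t1, □) = (tR, 2, L) → [tR]□22002

The machine reaches the reject state tR and halts.
The machine halted after 2 steps (within the 13-step bound).

Answer: Yes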